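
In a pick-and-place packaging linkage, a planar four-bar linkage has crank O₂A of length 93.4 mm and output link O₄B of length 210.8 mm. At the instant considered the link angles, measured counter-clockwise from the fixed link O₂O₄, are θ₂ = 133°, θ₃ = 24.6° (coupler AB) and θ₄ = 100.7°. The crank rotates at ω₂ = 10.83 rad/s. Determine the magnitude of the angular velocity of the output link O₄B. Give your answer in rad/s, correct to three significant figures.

ω₂ = 10.83 rad/s
Differentiating the loop-closure r₂e^{iθ₂}+r₃e^{iθ₃}=r₁+r₄e^{iθ₄} gives r₂ω₂e^{iθ₂}+r₃ω₃e^{iθ₃}=r₄ω₄e^{iθ₄}.
Eliminating the other unknown: ω₄ = r₂ω₂ sin(θ₂−θ₃) / [r₄ sin(θ₄−θ₃)].
Numerator sine = +0.94888; denominator sine = +0.97072.
Result = 0.0934·10.83·(+0.94888) / (0.2108·(+0.97072)) = +4.6905 rad/s; magnitude 4.6905 rad/s.

4.69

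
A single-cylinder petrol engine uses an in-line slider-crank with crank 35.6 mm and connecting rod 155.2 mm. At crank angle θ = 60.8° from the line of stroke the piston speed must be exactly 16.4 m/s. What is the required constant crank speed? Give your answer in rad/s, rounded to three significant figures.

474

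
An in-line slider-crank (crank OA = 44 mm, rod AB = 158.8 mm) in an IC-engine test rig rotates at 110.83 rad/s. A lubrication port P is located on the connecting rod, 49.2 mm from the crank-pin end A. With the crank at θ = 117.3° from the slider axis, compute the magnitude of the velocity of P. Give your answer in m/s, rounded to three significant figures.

4.43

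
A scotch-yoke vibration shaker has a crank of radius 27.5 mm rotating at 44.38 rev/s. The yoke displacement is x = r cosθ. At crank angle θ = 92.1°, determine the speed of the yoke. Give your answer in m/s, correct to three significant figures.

ω = 278.8 rad/s (from 44.38 rev/s).
x = r cosθ ⇒ ẋ = −rω sinθ.
|v| = rω|sinθ| = 0.0275·278.8·|sin 92.1°| = 7.6632 m/s.

7.66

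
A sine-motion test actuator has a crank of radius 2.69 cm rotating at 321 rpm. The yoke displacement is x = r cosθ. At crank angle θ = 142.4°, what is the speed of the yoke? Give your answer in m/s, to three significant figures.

0.552

ω = 33.62 rad/s (from 321 rpm).
x = r cosθ ⇒ ẋ = −rω sinθ.
|v| = rω|sinθ| = 0.0269·33.62·|sin 142.4°| = 0.55172 m/s.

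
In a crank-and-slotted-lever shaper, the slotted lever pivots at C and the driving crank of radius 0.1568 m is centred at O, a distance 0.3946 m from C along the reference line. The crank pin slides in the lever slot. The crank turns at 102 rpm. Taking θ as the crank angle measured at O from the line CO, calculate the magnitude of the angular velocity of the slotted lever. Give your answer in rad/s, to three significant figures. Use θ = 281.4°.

ω = 10.68 rad/s (from 102 rpm).
Crank pin A relative to C: A = (d + r cosθ, r sinθ); lever angle φ = atan2(r sinθ, d + r cosθ).
Differentiating tanφ: φ̇ = rω(d cosθ + r)/(d² + r² + 2dr cosθ).
d² + r² + 2dr cosθ = |CA|² = 0.204755 m²;  d cosθ + r = +0.2348 m.
|ω_lever| = |0.1568·10.68·+0.2348| / 0.204755 = 1.9206 rad/s.

1.92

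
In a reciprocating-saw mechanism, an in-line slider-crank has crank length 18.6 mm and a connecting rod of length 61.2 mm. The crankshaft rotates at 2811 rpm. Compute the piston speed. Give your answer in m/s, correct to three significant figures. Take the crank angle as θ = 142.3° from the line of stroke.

2.53

ω = 2π·2811/60 = 294.4 rad/s
For an in-line slider-crank, x = r cosθ + √(L² − r² sin²θ), so v = −rω sinθ·[1 + r cosθ/√(L² − r² sin²θ)].
With r = 0.0186 m, L = 0.0612 m, θ = 142.3°: √(L² − r² sin²θ) = 0.060134 m.
v = −0.0186·294.4·0.61153·[1 + 0.0186·-0.79122/0.060134] = -2.5288 m/s.
|v| = 2.5288 m/s.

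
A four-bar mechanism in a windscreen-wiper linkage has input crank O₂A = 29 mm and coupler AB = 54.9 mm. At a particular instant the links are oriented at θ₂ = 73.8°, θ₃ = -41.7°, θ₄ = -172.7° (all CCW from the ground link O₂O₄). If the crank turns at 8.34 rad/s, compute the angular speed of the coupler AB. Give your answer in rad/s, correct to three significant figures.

ω₂ = 8.34 rad/s
Differentiating the loop-closure r₂e^{iθ₂}+r₃e^{iθ₃}=r₁+r₄e^{iθ₄} gives r₂ω₂e^{iθ₂}+r₃ω₃e^{iθ₃}=r₄ω₄e^{iθ₄}.
Eliminating the other unknown: ω₃ = r₂ω₂ sin(θ₄−θ₂) / [r₃ sin(θ₃−θ₄)].
Numerator sine = +0.91706; denominator sine = +0.75471.
Result = 0.029·8.34·(+0.91706) / (0.0549·(+0.75471)) = +5.3532 rad/s; magnitude 5.3532 rad/s.

5.35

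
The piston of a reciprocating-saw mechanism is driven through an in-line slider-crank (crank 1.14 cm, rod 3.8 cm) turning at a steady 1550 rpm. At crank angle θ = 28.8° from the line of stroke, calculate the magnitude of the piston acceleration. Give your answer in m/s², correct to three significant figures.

ω = 2π·1550/60 = 162.3 rad/s
x(θ) = r cosθ + √(L² − r² sin²θ); with ω constant, a = ω²·d²x/dθ².
d²x/dθ² = −r cosθ − r²(cos2θ)/√u − r⁴ sin²2θ/(4u^{3/2}),  u = L² − r² sin²θ = 0.00141384 m².
Substituting r = 0.0114 m, L = 0.038 m, θ = 28.8°: d²x/dθ² = -0.011898 m.
a = ω²·d²x/dθ² = (162.3)²·(-0.011898) = -313.48 m/s²;  |a| = 313.48 m/s².

313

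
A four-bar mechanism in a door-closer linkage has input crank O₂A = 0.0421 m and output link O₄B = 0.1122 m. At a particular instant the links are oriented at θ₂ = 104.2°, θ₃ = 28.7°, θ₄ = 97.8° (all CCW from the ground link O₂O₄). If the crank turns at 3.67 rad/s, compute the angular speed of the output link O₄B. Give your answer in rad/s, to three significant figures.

ω₂ = 3.67 rad/s
Differentiating the loop-closure r₂e^{iθ₂}+r₃e^{iθ₃}=r₁+r₄e^{iθ₄} gives r₂ω₂e^{iθ₂}+r₃ω₃e^{iθ₃}=r₄ω₄e^{iθ₄}.
Eliminating the other unknown: ω₄ = r₂ω₂ sin(θ₂−θ₃) / [r₄ sin(θ₄−θ₃)].
Numerator sine = +0.96815; denominator sine = +0.93420.
Result = 0.0421·3.67·(+0.96815) / (0.1122·(+0.93420)) = +1.4271 rad/s; magnitude 1.4271 rad/s.

1.43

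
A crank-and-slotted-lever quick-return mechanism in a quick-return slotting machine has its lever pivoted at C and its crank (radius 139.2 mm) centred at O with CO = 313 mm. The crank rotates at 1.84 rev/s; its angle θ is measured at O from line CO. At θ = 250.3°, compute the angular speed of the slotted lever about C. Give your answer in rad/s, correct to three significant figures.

0.616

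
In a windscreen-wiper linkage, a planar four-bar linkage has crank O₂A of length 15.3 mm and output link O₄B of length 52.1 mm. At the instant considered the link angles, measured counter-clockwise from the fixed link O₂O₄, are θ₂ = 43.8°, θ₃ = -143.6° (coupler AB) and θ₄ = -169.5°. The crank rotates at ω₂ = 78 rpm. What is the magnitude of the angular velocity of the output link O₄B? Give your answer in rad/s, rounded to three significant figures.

0.707

ω₂ = 8.168 rad/s (from 78 rpm).
Differentiating the loop-closure r₂e^{iθ₂}+r₃e^{iθ₃}=r₁+r₄e^{iθ₄} gives r₂ω₂e^{iθ₂}+r₃ω₃e^{iθ₃}=r₄ω₄e^{iθ₄}.
Eliminating the other unknown: ω₄ = r₂ω₂ sin(θ₂−θ₃) / [r₄ sin(θ₄−θ₃)].
Numerator sine = -0.12880; denominator sine = -0.43680.
Result = 0.0153·8.168·(-0.12880) / (0.0521·(-0.43680)) = +0.70728 rad/s; magnitude 0.70728 rad/s.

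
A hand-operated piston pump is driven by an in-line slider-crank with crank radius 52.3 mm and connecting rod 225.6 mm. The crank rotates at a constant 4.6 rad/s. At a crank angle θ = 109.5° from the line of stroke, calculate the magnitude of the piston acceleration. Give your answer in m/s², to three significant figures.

ω = 4.6 rad/s
x(θ) = r cosθ + √(L² − r² sin²θ); with ω constant, a = ω²·d²x/dθ².
d²x/dθ² = −r cosθ − r²(cos2θ)/√u − r⁴ sin²2θ/(4u^{3/2}),  u = L² − r² sin²θ = 0.0484649 m².
Substituting r = 0.0523 m, L = 0.2256 m, θ = 109.5°: d²x/dθ² = +0.027045 m.
a = ω²·d²x/dθ² = (4.6)²·(+0.027045) = +0.57226 m/s²;  |a| = 0.57226 m/s².

0.572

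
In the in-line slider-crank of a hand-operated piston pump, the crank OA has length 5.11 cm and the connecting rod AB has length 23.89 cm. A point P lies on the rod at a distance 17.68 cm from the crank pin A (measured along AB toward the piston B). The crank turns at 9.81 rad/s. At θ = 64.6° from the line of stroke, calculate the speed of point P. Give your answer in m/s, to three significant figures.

ω = 9.81 rad/s.  Crank-pin speed |V_A| = rω = 0.50129 m/s, perpendicular to OA.
Rod angle: sinφ = −(r/L) sinθ ⇒ φ = -11.141°; ω_rod = −rω cosθ/√(L²−r²sin²θ) = -0.91733 rad/s.
V_P = V_A + ω_rod × AP, with AP = 0.1768 m along the rod.
Components: V_Px = −rω sinθ − a·ω_rod·sinφ = -0.48417 m/s;  V_Py = rω cosθ + a·ω_rod·cosφ = +0.055893 m/s.
|V_P| = √(V_Px² + V_Py²) = 0.48739 m/s.

0.487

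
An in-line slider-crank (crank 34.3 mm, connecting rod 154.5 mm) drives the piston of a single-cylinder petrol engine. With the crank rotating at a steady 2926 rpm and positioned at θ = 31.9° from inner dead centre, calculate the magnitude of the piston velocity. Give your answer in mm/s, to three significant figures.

6610

ω = 2π·2926/60 = 306.4 rad/s
For an in-line slider-crank, x = r cosθ + √(L² − r² sin²θ), so v = −rω sinθ·[1 + r cosθ/√(L² − r² sin²θ)].
With r = 0.0343 m, L = 0.1545 m, θ = 31.9°: √(L² − r² sin²θ) = 0.15343 m.
v = −0.0343·306.4·0.52844·[1 + 0.0343·0.84897/0.15343] = -6.6079 m/s.
|v| = 6.6079 m/s = 6607.9 mm/s.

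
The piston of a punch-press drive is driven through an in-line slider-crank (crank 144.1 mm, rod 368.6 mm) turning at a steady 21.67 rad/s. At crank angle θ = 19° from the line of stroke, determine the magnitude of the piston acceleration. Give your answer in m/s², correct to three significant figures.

85.4

ω = 21.67 rad/s
x(θ) = r cosθ + √(L² − r² sin²θ); with ω constant, a = ω²·d²x/dθ².
d²x/dθ² = −r cosθ − r²(cos2θ)/√u − r⁴ sin²2θ/(4u^{3/2}),  u = L² − r² sin²θ = 0.133665 m².
Substituting r = 0.1441 m, L = 0.3686 m, θ = 19°: d²x/dθ² = -0.18184 m.
a = ω²·d²x/dθ² = (21.67)²·(-0.18184) = -85.391 m/s²;  |a| = 85.391 m/s².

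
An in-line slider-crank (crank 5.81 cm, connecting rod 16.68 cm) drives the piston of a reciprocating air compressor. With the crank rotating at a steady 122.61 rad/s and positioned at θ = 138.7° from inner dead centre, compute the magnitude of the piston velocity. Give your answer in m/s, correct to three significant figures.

3.44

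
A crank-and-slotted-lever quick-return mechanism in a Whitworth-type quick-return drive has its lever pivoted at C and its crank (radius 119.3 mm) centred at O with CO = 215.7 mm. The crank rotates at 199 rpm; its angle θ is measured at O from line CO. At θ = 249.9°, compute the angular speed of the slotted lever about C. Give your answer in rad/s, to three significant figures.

ω = 20.84 rad/s (from 199 rpm).
Crank pin A relative to C: A = (d + r cosθ, r sinθ); lever angle φ = atan2(r sinθ, d + r cosθ).
Differentiating tanφ: φ̇ = rω(d cosθ + r)/(d² + r² + 2dr cosθ).
d² + r² + 2dr cosθ = |CA|² = 0.0430722 m²;  d cosθ + r = +0.045173 m.
|ω_lever| = |0.1193·20.84·+0.045173| / 0.0430722 = 2.6074 rad/s.

2.61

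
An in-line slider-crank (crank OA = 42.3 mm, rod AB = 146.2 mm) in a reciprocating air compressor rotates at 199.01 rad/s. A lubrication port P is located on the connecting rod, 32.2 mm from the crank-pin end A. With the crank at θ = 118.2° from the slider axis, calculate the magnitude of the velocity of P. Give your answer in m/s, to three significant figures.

7.83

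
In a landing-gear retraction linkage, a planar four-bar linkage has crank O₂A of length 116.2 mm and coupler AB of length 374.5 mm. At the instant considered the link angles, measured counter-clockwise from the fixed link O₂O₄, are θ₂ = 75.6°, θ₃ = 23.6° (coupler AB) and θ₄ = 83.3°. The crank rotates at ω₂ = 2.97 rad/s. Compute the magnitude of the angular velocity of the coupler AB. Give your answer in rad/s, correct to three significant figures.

0.143

ω₂ = 2.97 rad/s
Differentiating the loop-closure r₂e^{iθ₂}+r₃e^{iθ₃}=r₁+r₄e^{iθ₄} gives r₂ω₂e^{iθ₂}+r₃ω₃e^{iθ₃}=r₄ω₄e^{iθ₄}.
Eliminating the other unknown: ω₃ = r₂ω₂ sin(θ₄−θ₂) / [r₃ sin(θ₃−θ₄)].
Numerator sine = +0.13399; denominator sine = -0.86340.
Result = 0.1162·2.97·(+0.13399) / (0.3745·(-0.86340)) = -0.14301 rad/s; magnitude 0.14301 rad/s.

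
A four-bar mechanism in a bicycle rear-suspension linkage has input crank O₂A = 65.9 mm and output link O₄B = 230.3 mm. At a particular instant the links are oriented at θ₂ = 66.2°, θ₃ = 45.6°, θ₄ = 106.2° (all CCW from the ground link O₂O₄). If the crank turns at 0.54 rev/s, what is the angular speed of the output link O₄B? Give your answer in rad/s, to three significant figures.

0.392

ω₂ = 3.393 rad/s (from 0.54 rev/s).
Differentiating the loop-closure r₂e^{iθ₂}+r₃e^{iθ₃}=r₁+r₄e^{iθ₄} gives r₂ω₂e^{iθ₂}+r₃ω₃e^{iθ₃}=r₄ω₄e^{iθ₄}.
Eliminating the other unknown: ω₄ = r₂ω₂ sin(θ₂−θ₃) / [r₄ sin(θ₄−θ₃)].
Numerator sine = +0.35184; denominator sine = +0.87121.
Result = 0.0659·3.393·(+0.35184) / (0.2303·(+0.87121)) = +0.39209 rad/s; magnitude 0.39209 rad/s.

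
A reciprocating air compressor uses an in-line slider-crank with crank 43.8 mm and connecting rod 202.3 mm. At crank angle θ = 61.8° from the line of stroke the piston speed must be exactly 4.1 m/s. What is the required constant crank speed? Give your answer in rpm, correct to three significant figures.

For an in-line slider-crank, |v_piston| = rω|sinθ|·[1 + r cosθ/√(L² − r² sin²θ)].
With r = 0.0438 m, L = 0.2023 m, θ = 61.8°: the bracketed kinematic factor |dx/dθ| = 0.042624 m.
ω = v/|dx/dθ| = 4.1/0.042624 = 96.189 rad/s.
N = 60ω/(2π) = 918.54 rpm.

919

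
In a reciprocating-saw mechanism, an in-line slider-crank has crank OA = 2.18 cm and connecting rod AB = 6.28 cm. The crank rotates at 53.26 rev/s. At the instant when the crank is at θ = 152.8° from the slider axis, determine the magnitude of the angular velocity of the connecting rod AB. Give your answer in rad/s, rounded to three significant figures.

105

ω = 334.6 rad/s (converted from 53.26 rev/s).
The rod makes angle φ with the slider axis where L sinφ = r sinθ; differentiating, L cosφ·φ̇ = r ω cosθ.
L cosφ = √(L² − r² sin²θ) = 0.062004 m.
|ω_rod| = r ω |cosθ| / √(L² − r² sin²θ) = 0.0218·334.6·0.88942/0.062004 = 104.65 rad/s.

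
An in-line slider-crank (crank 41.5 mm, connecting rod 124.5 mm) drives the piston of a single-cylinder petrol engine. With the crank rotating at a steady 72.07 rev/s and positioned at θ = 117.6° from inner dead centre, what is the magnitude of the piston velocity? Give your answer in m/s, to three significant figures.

14.0

ω = 2π·72.1 = 452.8 rad/s
For an in-line slider-crank, x = r cosθ + √(L² − r² sin²θ), so v = −rω sinθ·[1 + r cosθ/√(L² − r² sin²θ)].
With r = 0.0415 m, L = 0.1245 m, θ = 117.6°: √(L² − r² sin²θ) = 0.11894 m.
v = −0.0415·452.8·0.88620·[1 + 0.0415·-0.46330/0.11894] = -13.962 m/s.
|v| = 13.962 m/s.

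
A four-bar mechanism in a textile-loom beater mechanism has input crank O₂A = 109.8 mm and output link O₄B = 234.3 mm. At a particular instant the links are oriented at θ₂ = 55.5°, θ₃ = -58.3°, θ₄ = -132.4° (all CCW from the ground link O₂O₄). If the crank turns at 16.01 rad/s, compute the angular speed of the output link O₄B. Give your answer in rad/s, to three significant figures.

7.14

ω₂ = 16.01 rad/s
Differentiating the loop-closure r₂e^{iθ₂}+r₃e^{iθ₃}=r₁+r₄e^{iθ₄} gives r₂ω₂e^{iθ₂}+r₃ω₃e^{iθ₃}=r₄ω₄e^{iθ₄}.
Eliminating the other unknown: ω₄ = r₂ω₂ sin(θ₂−θ₃) / [r₄ sin(θ₄−θ₃)].
Numerator sine = +0.91496; denominator sine = -0.96174.
Result = 0.1098·16.01·(+0.91496) / (0.2343·(-0.96174)) = -7.1378 rad/s; magnitude 7.1378 rad/s.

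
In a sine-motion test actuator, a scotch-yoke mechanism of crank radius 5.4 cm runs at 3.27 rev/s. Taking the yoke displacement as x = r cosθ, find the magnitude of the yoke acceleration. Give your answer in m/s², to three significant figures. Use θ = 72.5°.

6.85

ω = 20.55 rad/s (from 3.27 rev/s).
x = r cosθ ⇒ ẍ = −rω² cosθ (ω constant).
|a| = rω²|cosθ| = 0.054·(20.55)²·|cos 72.5°| = 6.8547 m/s².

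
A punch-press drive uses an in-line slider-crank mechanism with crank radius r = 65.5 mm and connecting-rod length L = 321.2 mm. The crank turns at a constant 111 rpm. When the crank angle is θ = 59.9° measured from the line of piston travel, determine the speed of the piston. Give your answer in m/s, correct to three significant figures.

ω = 2π·111/60 = 11.62 rad/s
For an in-line slider-crank, x = r cosθ + √(L² − r² sin²θ), so v = −rω sinθ·[1 + r cosθ/√(L² − r² sin²θ)].
With r = 0.0655 m, L = 0.3212 m, θ = 59.9°: √(L² − r² sin²θ) = 0.31616 m.
v = −0.0655·11.62·0.86515·[1 + 0.0655·0.50151/0.31616] = -0.72713 m/s.
|v| = 0.72713 m/s.

0.727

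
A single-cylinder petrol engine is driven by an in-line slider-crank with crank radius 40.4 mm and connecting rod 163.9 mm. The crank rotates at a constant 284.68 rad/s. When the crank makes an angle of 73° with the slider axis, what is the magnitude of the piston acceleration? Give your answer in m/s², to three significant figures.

ω = 284.7 rad/s
x(θ) = r cosθ + √(L² − r² sin²θ); with ω constant, a = ω²·d²x/dθ².
d²x/dθ² = −r cosθ − r²(cos2θ)/√u − r⁴ sin²2θ/(4u^{3/2}),  u = L² − r² sin²θ = 0.0253706 m².
Substituting r = 0.0404 m, L = 0.1639 m, θ = 73°: d²x/dθ² = -0.0033682 m.
a = ω²·d²x/dθ² = (284.7)²·(-0.0033682) = -272.97 m/s²;  |a| = 272.97 m/s².

273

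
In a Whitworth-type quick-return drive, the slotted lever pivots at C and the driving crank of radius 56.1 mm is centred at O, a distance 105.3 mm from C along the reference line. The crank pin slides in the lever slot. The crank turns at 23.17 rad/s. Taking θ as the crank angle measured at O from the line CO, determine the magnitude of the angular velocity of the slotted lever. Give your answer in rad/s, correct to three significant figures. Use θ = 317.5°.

ω = 23.17 rad/s
Crank pin A relative to C: A = (d + r cosθ, r sinθ); lever angle φ = atan2(r sinθ, d + r cosθ).
Differentiating tanφ: φ̇ = rω(d cosθ + r)/(d² + r² + 2dr cosθ).
d² + r² + 2dr cosθ = |CA|² = 0.022946 m²;  d cosθ + r = +0.13374 m.
|ω_lever| = |0.0561·23.17·+0.13374| / 0.022946 = 7.5758 rad/s.

7.58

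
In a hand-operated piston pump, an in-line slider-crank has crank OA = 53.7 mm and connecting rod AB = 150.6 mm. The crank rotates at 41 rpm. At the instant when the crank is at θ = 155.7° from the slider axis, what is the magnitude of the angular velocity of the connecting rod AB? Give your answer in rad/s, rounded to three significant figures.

1.41

ω = 4.294 rad/s (converted from 41 rpm).
The rod makes angle φ with the slider axis where L sinφ = r sinθ; differentiating, L cosφ·φ̇ = r ω cosθ.
L cosφ = √(L² − r² sin²θ) = 0.14897 m.
|ω_rod| = r ω |cosθ| / √(L² − r² sin²θ) = 0.0537·4.294·0.91140/0.14897 = 1.4106 rad/s.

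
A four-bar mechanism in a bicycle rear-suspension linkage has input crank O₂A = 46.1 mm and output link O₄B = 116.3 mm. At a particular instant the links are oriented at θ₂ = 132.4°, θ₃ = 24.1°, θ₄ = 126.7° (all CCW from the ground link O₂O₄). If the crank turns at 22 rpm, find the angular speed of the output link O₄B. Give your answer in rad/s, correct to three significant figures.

0.888

ω₂ = 2.304 rad/s (from 22 rpm).
Differentiating the loop-closure r₂e^{iθ₂}+r₃e^{iθ₃}=r₁+r₄e^{iθ₄} gives r₂ω₂e^{iθ₂}+r₃ω₃e^{iθ₃}=r₄ω₄e^{iθ₄}.
Eliminating the other unknown: ω₄ = r₂ω₂ sin(θ₂−θ₃) / [r₄ sin(θ₄−θ₃)].
Numerator sine = +0.94943; denominator sine = +0.97592.
Result = 0.0461·2.304·(+0.94943) / (0.1163·(+0.97592)) = +0.88842 rad/s; magnitude 0.88842 rad/s.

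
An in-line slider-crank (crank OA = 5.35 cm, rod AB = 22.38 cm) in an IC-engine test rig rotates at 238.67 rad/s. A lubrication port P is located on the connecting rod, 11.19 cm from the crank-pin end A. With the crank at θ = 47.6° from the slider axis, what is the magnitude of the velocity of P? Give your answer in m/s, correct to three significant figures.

11.1

ω = 238.7 rad/s.  Crank-pin speed |V_A| = rω = 12.769 m/s, perpendicular to OA.
Rod angle: sinφ = −(r/L) sinθ ⇒ φ = -10.168°; ω_rod = −rω cosθ/√(L²−r²sin²θ) = -39.086 rad/s.
V_P = V_A + ω_rod × AP, with AP = 0.1119 m along the rod.
Components: V_Px = −rω sinθ − a·ω_rod·sinφ = -10.201 m/s;  V_Py = rω cosθ + a·ω_rod·cosφ = +4.305 m/s.
|V_P| = √(V_Px² + V_Py²) = 11.072 m/s.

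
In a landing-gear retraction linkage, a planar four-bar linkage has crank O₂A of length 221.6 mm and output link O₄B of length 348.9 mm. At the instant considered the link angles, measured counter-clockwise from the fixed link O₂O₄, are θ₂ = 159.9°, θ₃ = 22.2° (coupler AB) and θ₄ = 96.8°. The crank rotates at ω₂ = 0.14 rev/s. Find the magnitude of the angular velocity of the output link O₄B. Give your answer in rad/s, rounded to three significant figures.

0.390

ω₂ = 0.8796 rad/s (from 0.14 rev/s).
Differentiating the loop-closure r₂e^{iθ₂}+r₃e^{iθ₃}=r₁+r₄e^{iθ₄} gives r₂ω₂e^{iθ₂}+r₃ω₃e^{iθ₃}=r₄ω₄e^{iθ₄}.
Eliminating the other unknown: ω₄ = r₂ω₂ sin(θ₂−θ₃) / [r₄ sin(θ₄−θ₃)].
Numerator sine = +0.67301; denominator sine = +0.96410.
Result = 0.2216·0.8796·(+0.67301) / (0.3489·(+0.96410)) = +0.39001 rad/s; magnitude 0.39001 rad/s.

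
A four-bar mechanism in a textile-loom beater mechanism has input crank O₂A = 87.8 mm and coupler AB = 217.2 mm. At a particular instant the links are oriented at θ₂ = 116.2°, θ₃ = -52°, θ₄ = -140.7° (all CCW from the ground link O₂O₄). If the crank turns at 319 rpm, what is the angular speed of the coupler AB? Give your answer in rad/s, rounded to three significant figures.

ω₂ = 33.41 rad/s (from 319 rpm).
Differentiating the loop-closure r₂e^{iθ₂}+r₃e^{iθ₃}=r₁+r₄e^{iθ₄} gives r₂ω₂e^{iθ₂}+r₃ω₃e^{iθ₃}=r₄ω₄e^{iθ₄}.
Eliminating the other unknown: ω₃ = r₂ω₂ sin(θ₄−θ₂) / [r₃ sin(θ₃−θ₄)].
Numerator sine = +0.97398; denominator sine = +0.99974.
Result = 0.0878·33.41·(+0.97398) / (0.2172·(+0.99974)) = +13.156 rad/s; magnitude 13.156 rad/s.

13.2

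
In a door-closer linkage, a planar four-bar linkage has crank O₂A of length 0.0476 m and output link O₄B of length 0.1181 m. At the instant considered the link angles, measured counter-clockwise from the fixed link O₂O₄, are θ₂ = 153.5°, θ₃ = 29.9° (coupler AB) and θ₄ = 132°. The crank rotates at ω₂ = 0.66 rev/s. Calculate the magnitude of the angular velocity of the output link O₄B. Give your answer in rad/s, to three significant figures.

1.42

ω₂ = 4.147 rad/s (from 0.66 rev/s).
Differentiating the loop-closure r₂e^{iθ₂}+r₃e^{iθ₃}=r₁+r₄e^{iθ₄} gives r₂ω₂e^{iθ₂}+r₃ω₃e^{iθ₃}=r₄ω₄e^{iθ₄}.
Eliminating the other unknown: ω₄ = r₂ω₂ sin(θ₂−θ₃) / [r₄ sin(θ₄−θ₃)].
Numerator sine = +0.83292; denominator sine = +0.97778.
Result = 0.0476·4.147·(+0.83292) / (0.1181·(+0.97778)) = +1.4238 rad/s; magnitude 1.4238 rad/s.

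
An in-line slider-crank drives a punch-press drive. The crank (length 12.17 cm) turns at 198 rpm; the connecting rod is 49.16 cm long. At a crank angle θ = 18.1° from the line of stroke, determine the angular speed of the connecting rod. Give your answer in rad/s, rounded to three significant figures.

ω = 20.73 rad/s (converted from 198 rpm).
The rod makes angle φ with the slider axis where L sinφ = r sinθ; differentiating, L cosφ·φ̇ = r ω cosθ.
L cosφ = √(L² − r² sin²θ) = 0.49014 m.
|ω_rod| = r ω |cosθ| / √(L² − r² sin²θ) = 0.1217·20.73·0.95052/0.49014 = 4.8935 rad/s.

4.89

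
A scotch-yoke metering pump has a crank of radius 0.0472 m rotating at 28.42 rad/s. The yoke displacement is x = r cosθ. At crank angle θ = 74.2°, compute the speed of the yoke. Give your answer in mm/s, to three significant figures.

ω = 28.42 rad/s
x = r cosθ ⇒ ẋ = −rω sinθ.
|v| = rω|sinθ| = 0.0472·28.42·|sin 74.2°| = 1.2907 m/s = 1290.7 mm/s.

1290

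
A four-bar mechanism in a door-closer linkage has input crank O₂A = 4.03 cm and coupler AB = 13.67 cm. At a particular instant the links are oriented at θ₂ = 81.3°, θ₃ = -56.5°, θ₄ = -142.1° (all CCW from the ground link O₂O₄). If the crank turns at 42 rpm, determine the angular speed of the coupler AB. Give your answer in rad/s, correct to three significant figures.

0.894

ω₂ = 4.398 rad/s (from 42 rpm).
Differentiating the loop-closure r₂e^{iθ₂}+r₃e^{iθ₃}=r₁+r₄e^{iθ₄} gives r₂ω₂e^{iθ₂}+r₃ω₃e^{iθ₃}=r₄ω₄e^{iθ₄}.
Eliminating the other unknown: ω₃ = r₂ω₂ sin(θ₄−θ₂) / [r₃ sin(θ₃−θ₄)].
Numerator sine = +0.68709; denominator sine = +0.99705.
Result = 0.0403·4.398·(+0.68709) / (0.1367·(+0.99705)) = +0.89353 rad/s; magnitude 0.89353 rad/s.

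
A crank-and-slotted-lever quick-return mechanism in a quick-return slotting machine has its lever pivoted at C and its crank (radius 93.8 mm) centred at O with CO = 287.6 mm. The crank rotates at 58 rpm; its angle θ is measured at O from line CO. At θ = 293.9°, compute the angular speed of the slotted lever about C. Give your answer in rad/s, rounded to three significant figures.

ω = 6.074 rad/s (from 58 rpm).
Crank pin A relative to C: A = (d + r cosθ, r sinθ); lever angle φ = atan2(r sinθ, d + r cosθ).
Differentiating tanφ: φ̇ = rω(d cosθ + r)/(d² + r² + 2dr cosθ).
d² + r² + 2dr cosθ = |CA|² = 0.113371 m²;  d cosθ + r = +0.21032 m.
|ω_lever| = |0.0938·6.074·+0.21032| / 0.113371 = 1.0569 rad/s.

1.06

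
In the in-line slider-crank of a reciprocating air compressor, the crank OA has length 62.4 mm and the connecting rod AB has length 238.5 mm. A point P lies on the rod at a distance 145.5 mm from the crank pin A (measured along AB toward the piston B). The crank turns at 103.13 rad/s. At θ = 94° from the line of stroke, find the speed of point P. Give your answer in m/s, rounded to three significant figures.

ω = 103.1 rad/s.  Crank-pin speed |V_A| = rω = 6.4353 m/s, perpendicular to OA.
Rod angle: sinφ = −(r/L) sinθ ⇒ φ = -15.129°; ω_rod = −rω cosθ/√(L²−r²sin²θ) = +1.9498 rad/s.
V_P = V_A + ω_rod × AP, with AP = 0.1455 m along the rod.
Components: V_Px = −rω sinθ − a·ω_rod·sinφ = -6.3456 m/s;  V_Py = rω cosθ + a·ω_rod·cosφ = -0.17504 m/s.
|V_P| = √(V_Px² + V_Py²) = 6.348 m/s.

6.35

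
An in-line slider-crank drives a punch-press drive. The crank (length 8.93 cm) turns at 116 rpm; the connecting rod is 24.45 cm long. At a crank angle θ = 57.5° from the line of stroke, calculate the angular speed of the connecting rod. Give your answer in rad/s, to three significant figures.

ω = 12.15 rad/s (converted from 116 rpm).
The rod makes angle φ with the slider axis where L sinφ = r sinθ; differentiating, L cosφ·φ̇ = r ω cosθ.
L cosφ = √(L² − r² sin²θ) = 0.23261 m.
|ω_rod| = r ω |cosθ| / √(L² − r² sin²θ) = 0.0893·12.15·0.53730/0.23261 = 2.5057 rad/s.

2.51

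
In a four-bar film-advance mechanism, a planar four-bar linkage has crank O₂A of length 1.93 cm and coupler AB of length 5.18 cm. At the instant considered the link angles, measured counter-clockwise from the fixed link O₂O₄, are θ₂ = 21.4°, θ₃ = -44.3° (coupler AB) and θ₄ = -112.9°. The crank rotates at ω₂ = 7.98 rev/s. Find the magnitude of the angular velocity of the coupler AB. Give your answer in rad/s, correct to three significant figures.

ω₂ = 50.14 rad/s (from 7.98 rev/s).
Differentiating the loop-closure r₂e^{iθ₂}+r₃e^{iθ₃}=r₁+r₄e^{iθ₄} gives r₂ω₂e^{iθ₂}+r₃ω₃e^{iθ₃}=r₄ω₄e^{iθ₄}.
Eliminating the other unknown: ω₃ = r₂ω₂ sin(θ₄−θ₂) / [r₃ sin(θ₃−θ₄)].
Numerator sine = -0.71569; denominator sine = +0.93106.
Result = 0.0193·50.14·(-0.71569) / (0.0518·(+0.93106)) = -14.36 rad/s; magnitude 14.36 rad/s.

14.4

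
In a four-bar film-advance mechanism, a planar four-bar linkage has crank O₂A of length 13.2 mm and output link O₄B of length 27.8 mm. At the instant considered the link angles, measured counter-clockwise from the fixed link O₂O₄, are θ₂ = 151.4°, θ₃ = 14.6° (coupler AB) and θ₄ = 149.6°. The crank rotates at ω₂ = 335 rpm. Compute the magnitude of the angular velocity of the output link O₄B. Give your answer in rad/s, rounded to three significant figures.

ω₂ = 35.08 rad/s (from 335 rpm).
Differentiating the loop-closure r₂e^{iθ₂}+r₃e^{iθ₃}=r₁+r₄e^{iθ₄} gives r₂ω₂e^{iθ₂}+r₃ω₃e^{iθ₃}=r₄ω₄e^{iθ₄}.
Eliminating the other unknown: ω₄ = r₂ω₂ sin(θ₂−θ₃) / [r₄ sin(θ₄−θ₃)].
Numerator sine = +0.68455; denominator sine = +0.70711.
Result = 0.0132·35.08·(+0.68455) / (0.0278·(+0.70711)) = +16.126 rad/s; magnitude 16.126 rad/s.

16.1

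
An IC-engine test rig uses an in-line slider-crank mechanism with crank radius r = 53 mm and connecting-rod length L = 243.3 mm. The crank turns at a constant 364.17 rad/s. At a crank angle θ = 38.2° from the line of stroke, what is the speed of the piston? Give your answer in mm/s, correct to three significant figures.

14000

ω = 364.2 rad/s
For an in-line slider-crank, x = r cosθ + √(L² − r² sin²θ), so v = −rω sinθ·[1 + r cosθ/√(L² − r² sin²θ)].
With r = 0.053 m, L = 0.2433 m, θ = 38.2°: √(L² − r² sin²θ) = 0.24108 m.
v = −0.053·364.2·0.61841·[1 + 0.053·0.78586/0.24108] = -13.998 m/s.
|v| = 13.998 m/s = 13998 mm/s.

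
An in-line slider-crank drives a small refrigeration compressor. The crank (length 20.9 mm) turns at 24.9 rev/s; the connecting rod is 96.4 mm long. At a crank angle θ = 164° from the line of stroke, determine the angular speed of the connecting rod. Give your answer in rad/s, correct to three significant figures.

ω = 156.5 rad/s (converted from 24.9 rev/s).
The rod makes angle φ with the slider axis where L sinφ = r sinθ; differentiating, L cosφ·φ̇ = r ω cosθ.
L cosφ = √(L² − r² sin²θ) = 0.096228 m.
|ω_rod| = r ω |cosθ| / √(L² − r² sin²θ) = 0.0209·156.5·0.96126/0.096228 = 32.664 rad/s.

32.7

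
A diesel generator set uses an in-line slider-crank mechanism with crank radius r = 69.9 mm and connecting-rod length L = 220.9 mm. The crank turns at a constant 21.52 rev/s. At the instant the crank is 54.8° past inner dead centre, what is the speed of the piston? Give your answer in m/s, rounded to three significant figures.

9.18

ω = 2π·21.5 = 135.2 rad/s
For an in-line slider-crank, x = r cosθ + √(L² − r² sin²θ), so v = −rω sinθ·[1 + r cosθ/√(L² − r² sin²θ)].
With r = 0.0699 m, L = 0.2209 m, θ = 54.8°: √(L² − r² sin²θ) = 0.21339 m.
v = −0.0699·135.2·0.81714·[1 + 0.0699·0.57643/0.21339] = -9.1815 m/s.
|v| = 9.1815 m/s.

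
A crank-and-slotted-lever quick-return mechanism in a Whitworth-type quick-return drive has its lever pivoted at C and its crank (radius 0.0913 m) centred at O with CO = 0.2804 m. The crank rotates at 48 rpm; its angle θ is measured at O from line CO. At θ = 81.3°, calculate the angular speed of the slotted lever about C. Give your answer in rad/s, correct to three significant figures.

0.648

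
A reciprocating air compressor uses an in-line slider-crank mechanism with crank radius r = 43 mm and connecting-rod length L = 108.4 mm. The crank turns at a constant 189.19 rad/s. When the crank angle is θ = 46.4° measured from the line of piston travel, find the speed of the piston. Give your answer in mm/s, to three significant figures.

7570

ω = 189.2 rad/s
For an in-line slider-crank, x = r cosθ + √(L² − r² sin²θ), so v = −rω sinθ·[1 + r cosθ/√(L² − r² sin²θ)].
With r = 0.043 m, L = 0.1084 m, θ = 46.4°: √(L² − r² sin²θ) = 0.10383 m.
v = −0.043·189.2·0.72417·[1 + 0.043·0.68962/0.10383] = -7.5738 m/s.
|v| = 7.5738 m/s = 7573.8 mm/s.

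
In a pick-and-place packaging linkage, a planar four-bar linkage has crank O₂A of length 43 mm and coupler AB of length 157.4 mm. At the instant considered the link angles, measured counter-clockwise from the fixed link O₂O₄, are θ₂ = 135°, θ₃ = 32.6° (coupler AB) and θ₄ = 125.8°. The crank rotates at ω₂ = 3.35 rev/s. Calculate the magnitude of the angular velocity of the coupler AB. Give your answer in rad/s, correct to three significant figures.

ω₂ = 21.05 rad/s (from 3.35 rev/s).
Differentiating the loop-closure r₂e^{iθ₂}+r₃e^{iθ₃}=r₁+r₄e^{iθ₄} gives r₂ω₂e^{iθ₂}+r₃ω₃e^{iθ₃}=r₄ω₄e^{iθ₄}.
Eliminating the other unknown: ω₃ = r₂ω₂ sin(θ₄−θ₂) / [r₃ sin(θ₃−θ₄)].
Numerator sine = -0.15988; denominator sine = -0.99844.
Result = 0.043·21.05·(-0.15988) / (0.1574·(-0.99844)) = +0.9208 rad/s; magnitude 0.9208 rad/s.

0.921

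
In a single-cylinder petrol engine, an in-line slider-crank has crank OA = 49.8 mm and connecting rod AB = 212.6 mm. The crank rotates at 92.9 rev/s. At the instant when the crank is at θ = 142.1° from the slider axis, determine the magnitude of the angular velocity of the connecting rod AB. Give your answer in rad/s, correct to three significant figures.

109

ω = 583.7 rad/s (converted from 92.9 rev/s).
The rod makes angle φ with the slider axis where L sinφ = r sinθ; differentiating, L cosφ·φ̇ = r ω cosθ.
L cosφ = √(L² − r² sin²θ) = 0.21039 m.
|ω_rod| = r ω |cosθ| / √(L² − r² sin²θ) = 0.0498·583.7·0.78908/0.21039 = 109.03 rad/s.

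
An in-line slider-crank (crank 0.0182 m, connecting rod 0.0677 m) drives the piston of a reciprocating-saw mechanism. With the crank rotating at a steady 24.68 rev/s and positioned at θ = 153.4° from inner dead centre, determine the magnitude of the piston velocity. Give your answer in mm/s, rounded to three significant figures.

ω = 2π·24.7 = 155.1 rad/s
For an in-line slider-crank, x = r cosθ + √(L² − r² sin²θ), so v = −rω sinθ·[1 + r cosθ/√(L² − r² sin²θ)].
With r = 0.0182 m, L = 0.0677 m, θ = 153.4°: √(L² − r² sin²θ) = 0.067208 m.
v = −0.0182·155.1·0.44776·[1 + 0.0182·-0.89415/0.067208] = -0.9577 m/s.
|v| = 0.9577 m/s = 957.7 mm/s.

958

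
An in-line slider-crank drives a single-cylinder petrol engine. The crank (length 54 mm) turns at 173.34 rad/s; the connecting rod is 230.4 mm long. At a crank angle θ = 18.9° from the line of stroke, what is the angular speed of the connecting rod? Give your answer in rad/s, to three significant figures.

38.5

ω = 173.3 rad/s
The rod makes angle φ with the slider axis where L sinφ = r sinθ; differentiating, L cosφ·φ̇ = r ω cosθ.
L cosφ = √(L² − r² sin²θ) = 0.22974 m.
|ω_rod| = r ω |cosθ| / √(L² − r² sin²θ) = 0.054·173.3·0.94609/0.22974 = 38.547 rad/s.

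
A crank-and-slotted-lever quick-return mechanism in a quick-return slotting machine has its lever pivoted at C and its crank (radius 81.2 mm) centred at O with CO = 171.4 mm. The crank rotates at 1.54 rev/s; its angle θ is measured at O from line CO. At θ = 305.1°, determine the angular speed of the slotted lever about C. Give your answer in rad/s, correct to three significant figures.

2.72

ω = 9.676 rad/s (from 1.54 rev/s).
Crank pin A relative to C: A = (d + r cosθ, r sinθ); lever angle φ = atan2(r sinθ, d + r cosθ).
Differentiating tanφ: φ̇ = rω(d cosθ + r)/(d² + r² + 2dr cosθ).
d² + r² + 2dr cosθ = |CA|² = 0.0519769 m²;  d cosθ + r = +0.17976 m.
|ω_lever| = |0.0812·9.676·+0.17976| / 0.0519769 = 2.7172 rad/s.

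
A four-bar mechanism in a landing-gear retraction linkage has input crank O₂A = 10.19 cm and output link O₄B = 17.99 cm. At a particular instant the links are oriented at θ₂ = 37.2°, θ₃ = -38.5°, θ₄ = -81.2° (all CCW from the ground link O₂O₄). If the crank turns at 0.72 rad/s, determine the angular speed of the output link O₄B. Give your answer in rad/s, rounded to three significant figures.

ω₂ = 0.72 rad/s
Differentiating the loop-closure r₂e^{iθ₂}+r₃e^{iθ₃}=r₁+r₄e^{iθ₄} gives r₂ω₂e^{iθ₂}+r₃ω₃e^{iθ₃}=r₄ω₄e^{iθ₄}.
Eliminating the other unknown: ω₄ = r₂ω₂ sin(θ₂−θ₃) / [r₄ sin(θ₄−θ₃)].
Numerator sine = +0.96902; denominator sine = -0.67816.
Result = 0.1019·0.72·(+0.96902) / (0.1799·(-0.67816)) = -0.58274 rad/s; magnitude 0.58274 rad/s.

0.583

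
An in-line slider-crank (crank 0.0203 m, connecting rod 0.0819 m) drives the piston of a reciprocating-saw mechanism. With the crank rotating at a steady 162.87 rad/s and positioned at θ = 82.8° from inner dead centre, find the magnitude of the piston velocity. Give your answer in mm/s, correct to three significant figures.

3390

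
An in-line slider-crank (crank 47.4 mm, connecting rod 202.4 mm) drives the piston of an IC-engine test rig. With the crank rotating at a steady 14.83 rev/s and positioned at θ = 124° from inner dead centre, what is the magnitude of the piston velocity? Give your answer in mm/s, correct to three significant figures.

ω = 2π·14.8 = 93.18 rad/s
For an in-line slider-crank, x = r cosθ + √(L² − r² sin²θ), so v = −rω sinθ·[1 + r cosθ/√(L² − r² sin²θ)].
With r = 0.0474 m, L = 0.2024 m, θ = 124°: √(L² − r² sin²θ) = 0.19855 m.
v = −0.0474·93.18·0.82904·[1 + 0.0474·-0.55919/0.19855] = -3.1728 m/s.
|v| = 3.1728 m/s = 3172.8 mm/s.

3170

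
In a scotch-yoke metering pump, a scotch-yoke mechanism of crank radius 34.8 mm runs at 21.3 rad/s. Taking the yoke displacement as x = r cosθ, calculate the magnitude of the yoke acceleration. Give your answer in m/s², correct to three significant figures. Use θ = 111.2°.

5.71

ω = 21.3 rad/s
x = r cosθ ⇒ ẍ = −rω² cosθ (ω constant).
|a| = rω²|cosθ| = 0.0348·(21.3)²·|cos 111.2°| = 5.7095 m/s².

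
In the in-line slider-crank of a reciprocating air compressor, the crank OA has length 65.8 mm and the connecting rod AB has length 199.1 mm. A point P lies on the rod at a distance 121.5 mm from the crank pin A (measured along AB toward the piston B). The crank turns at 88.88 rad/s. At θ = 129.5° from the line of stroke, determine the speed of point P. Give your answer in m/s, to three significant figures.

4.17

ω = 88.88 rad/s.  Crank-pin speed |V_A| = rω = 5.8483 m/s, perpendicular to OA.
Rod angle: sinφ = −(r/L) sinθ ⇒ φ = -14.774°; ω_rod = −rω cosθ/√(L²−r²sin²θ) = +19.323 rad/s.
V_P = V_A + ω_rod × AP, with AP = 0.1215 m along the rod.
Components: V_Px = −rω sinθ − a·ω_rod·sinφ = -3.914 m/s;  V_Py = rω cosθ + a·ω_rod·cosφ = -1.4499 m/s.
|V_P| = √(V_Px² + V_Py²) = 4.1739 m/s.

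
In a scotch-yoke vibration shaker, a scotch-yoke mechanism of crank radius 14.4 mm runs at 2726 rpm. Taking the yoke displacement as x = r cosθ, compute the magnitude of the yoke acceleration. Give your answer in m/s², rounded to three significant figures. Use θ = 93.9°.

ω = 285.5 rad/s (from 2726 rpm).
x = r cosθ ⇒ ẍ = −rω² cosθ (ω constant).
|a| = rω²|cosθ| = 0.0144·(285.5)²·|cos 93.9°| = 79.814 m/s².

79.8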